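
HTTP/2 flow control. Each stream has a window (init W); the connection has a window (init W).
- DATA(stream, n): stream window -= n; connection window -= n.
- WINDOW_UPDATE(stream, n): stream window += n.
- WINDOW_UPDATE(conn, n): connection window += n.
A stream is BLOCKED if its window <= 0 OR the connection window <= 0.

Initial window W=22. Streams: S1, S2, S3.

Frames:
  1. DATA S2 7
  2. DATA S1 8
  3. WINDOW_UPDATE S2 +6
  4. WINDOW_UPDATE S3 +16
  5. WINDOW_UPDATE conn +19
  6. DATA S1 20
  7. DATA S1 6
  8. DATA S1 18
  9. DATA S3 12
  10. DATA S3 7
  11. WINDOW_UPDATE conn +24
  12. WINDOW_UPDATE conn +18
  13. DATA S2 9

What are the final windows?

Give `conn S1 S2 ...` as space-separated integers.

Op 1: conn=15 S1=22 S2=15 S3=22 blocked=[]
Op 2: conn=7 S1=14 S2=15 S3=22 blocked=[]
Op 3: conn=7 S1=14 S2=21 S3=22 blocked=[]
Op 4: conn=7 S1=14 S2=21 S3=38 blocked=[]
Op 5: conn=26 S1=14 S2=21 S3=38 blocked=[]
Op 6: conn=6 S1=-6 S2=21 S3=38 blocked=[1]
Op 7: conn=0 S1=-12 S2=21 S3=38 blocked=[1, 2, 3]
Op 8: conn=-18 S1=-30 S2=21 S3=38 blocked=[1, 2, 3]
Op 9: conn=-30 S1=-30 S2=21 S3=26 blocked=[1, 2, 3]
Op 10: conn=-37 S1=-30 S2=21 S3=19 blocked=[1, 2, 3]
Op 11: conn=-13 S1=-30 S2=21 S3=19 blocked=[1, 2, 3]
Op 12: conn=5 S1=-30 S2=21 S3=19 blocked=[1]
Op 13: conn=-4 S1=-30 S2=12 S3=19 blocked=[1, 2, 3]

Answer: -4 -30 12 19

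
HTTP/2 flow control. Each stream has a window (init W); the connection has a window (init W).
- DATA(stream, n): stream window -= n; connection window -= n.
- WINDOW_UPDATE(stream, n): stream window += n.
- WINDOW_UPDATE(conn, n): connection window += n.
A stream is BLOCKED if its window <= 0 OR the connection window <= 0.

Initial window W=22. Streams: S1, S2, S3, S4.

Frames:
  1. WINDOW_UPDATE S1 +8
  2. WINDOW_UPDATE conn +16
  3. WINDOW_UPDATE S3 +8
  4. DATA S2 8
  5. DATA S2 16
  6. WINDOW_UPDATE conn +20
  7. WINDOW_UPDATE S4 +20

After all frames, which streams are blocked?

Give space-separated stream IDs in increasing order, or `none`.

Answer: S2

Derivation:
Op 1: conn=22 S1=30 S2=22 S3=22 S4=22 blocked=[]
Op 2: conn=38 S1=30 S2=22 S3=22 S4=22 blocked=[]
Op 3: conn=38 S1=30 S2=22 S3=30 S4=22 blocked=[]
Op 4: conn=30 S1=30 S2=14 S3=30 S4=22 blocked=[]
Op 5: conn=14 S1=30 S2=-2 S3=30 S4=22 blocked=[2]
Op 6: conn=34 S1=30 S2=-2 S3=30 S4=22 blocked=[2]
Op 7: conn=34 S1=30 S2=-2 S3=30 S4=42 blocked=[2]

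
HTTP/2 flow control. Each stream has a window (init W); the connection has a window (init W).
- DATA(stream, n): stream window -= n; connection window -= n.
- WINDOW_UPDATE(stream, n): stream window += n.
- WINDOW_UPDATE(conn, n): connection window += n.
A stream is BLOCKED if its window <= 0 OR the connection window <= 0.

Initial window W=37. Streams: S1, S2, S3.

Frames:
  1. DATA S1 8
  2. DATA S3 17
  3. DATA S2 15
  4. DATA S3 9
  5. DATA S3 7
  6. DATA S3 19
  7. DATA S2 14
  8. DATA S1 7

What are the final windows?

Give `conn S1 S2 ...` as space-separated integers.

Op 1: conn=29 S1=29 S2=37 S3=37 blocked=[]
Op 2: conn=12 S1=29 S2=37 S3=20 blocked=[]
Op 3: conn=-3 S1=29 S2=22 S3=20 blocked=[1, 2, 3]
Op 4: conn=-12 S1=29 S2=22 S3=11 blocked=[1, 2, 3]
Op 5: conn=-19 S1=29 S2=22 S3=4 blocked=[1, 2, 3]
Op 6: conn=-38 S1=29 S2=22 S3=-15 blocked=[1, 2, 3]
Op 7: conn=-52 S1=29 S2=8 S3=-15 blocked=[1, 2, 3]
Op 8: conn=-59 S1=22 S2=8 S3=-15 blocked=[1, 2, 3]

Answer: -59 22 8 -15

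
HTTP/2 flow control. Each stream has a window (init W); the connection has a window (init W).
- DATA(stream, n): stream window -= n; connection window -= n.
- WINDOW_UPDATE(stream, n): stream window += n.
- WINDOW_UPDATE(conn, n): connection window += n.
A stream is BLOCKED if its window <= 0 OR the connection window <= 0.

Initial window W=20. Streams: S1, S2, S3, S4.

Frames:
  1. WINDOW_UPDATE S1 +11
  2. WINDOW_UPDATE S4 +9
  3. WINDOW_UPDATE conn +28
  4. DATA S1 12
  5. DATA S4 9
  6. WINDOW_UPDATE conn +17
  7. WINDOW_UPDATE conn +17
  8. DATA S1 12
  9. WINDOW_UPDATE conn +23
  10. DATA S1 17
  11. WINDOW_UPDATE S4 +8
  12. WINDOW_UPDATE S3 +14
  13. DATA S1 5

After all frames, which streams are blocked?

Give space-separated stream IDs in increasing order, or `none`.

Op 1: conn=20 S1=31 S2=20 S3=20 S4=20 blocked=[]
Op 2: conn=20 S1=31 S2=20 S3=20 S4=29 blocked=[]
Op 3: conn=48 S1=31 S2=20 S3=20 S4=29 blocked=[]
Op 4: conn=36 S1=19 S2=20 S3=20 S4=29 blocked=[]
Op 5: conn=27 S1=19 S2=20 S3=20 S4=20 blocked=[]
Op 6: conn=44 S1=19 S2=20 S3=20 S4=20 blocked=[]
Op 7: conn=61 S1=19 S2=20 S3=20 S4=20 blocked=[]
Op 8: conn=49 S1=7 S2=20 S3=20 S4=20 blocked=[]
Op 9: conn=72 S1=7 S2=20 S3=20 S4=20 blocked=[]
Op 10: conn=55 S1=-10 S2=20 S3=20 S4=20 blocked=[1]
Op 11: conn=55 S1=-10 S2=20 S3=20 S4=28 blocked=[1]
Op 12: conn=55 S1=-10 S2=20 S3=34 S4=28 blocked=[1]
Op 13: conn=50 S1=-15 S2=20 S3=34 S4=28 blocked=[1]

Answer: S1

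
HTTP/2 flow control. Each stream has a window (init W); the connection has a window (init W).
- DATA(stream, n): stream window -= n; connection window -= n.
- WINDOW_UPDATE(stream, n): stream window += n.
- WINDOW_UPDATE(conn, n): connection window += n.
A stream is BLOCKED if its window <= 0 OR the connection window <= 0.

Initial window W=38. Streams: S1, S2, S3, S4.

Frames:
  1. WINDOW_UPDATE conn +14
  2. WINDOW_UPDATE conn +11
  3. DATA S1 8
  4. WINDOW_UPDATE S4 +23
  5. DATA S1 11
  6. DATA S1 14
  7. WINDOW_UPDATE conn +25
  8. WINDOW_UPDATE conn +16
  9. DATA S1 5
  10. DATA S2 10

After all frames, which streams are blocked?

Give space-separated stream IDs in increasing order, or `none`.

Op 1: conn=52 S1=38 S2=38 S3=38 S4=38 blocked=[]
Op 2: conn=63 S1=38 S2=38 S3=38 S4=38 blocked=[]
Op 3: conn=55 S1=30 S2=38 S3=38 S4=38 blocked=[]
Op 4: conn=55 S1=30 S2=38 S3=38 S4=61 blocked=[]
Op 5: conn=44 S1=19 S2=38 S3=38 S4=61 blocked=[]
Op 6: conn=30 S1=5 S2=38 S3=38 S4=61 blocked=[]
Op 7: conn=55 S1=5 S2=38 S3=38 S4=61 blocked=[]
Op 8: conn=71 S1=5 S2=38 S3=38 S4=61 blocked=[]
Op 9: conn=66 S1=0 S2=38 S3=38 S4=61 blocked=[1]
Op 10: conn=56 S1=0 S2=28 S3=38 S4=61 blocked=[1]

Answer: S1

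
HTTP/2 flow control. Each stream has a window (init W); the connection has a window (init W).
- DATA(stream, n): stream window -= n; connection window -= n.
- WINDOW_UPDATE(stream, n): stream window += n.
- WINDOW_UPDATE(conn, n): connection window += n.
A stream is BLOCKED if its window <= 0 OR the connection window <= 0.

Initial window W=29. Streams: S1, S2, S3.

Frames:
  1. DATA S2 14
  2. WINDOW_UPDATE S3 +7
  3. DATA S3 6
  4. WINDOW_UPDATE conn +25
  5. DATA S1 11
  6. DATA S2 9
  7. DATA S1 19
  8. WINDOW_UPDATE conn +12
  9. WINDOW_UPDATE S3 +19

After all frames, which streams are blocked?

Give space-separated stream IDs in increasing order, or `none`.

Op 1: conn=15 S1=29 S2=15 S3=29 blocked=[]
Op 2: conn=15 S1=29 S2=15 S3=36 blocked=[]
Op 3: conn=9 S1=29 S2=15 S3=30 blocked=[]
Op 4: conn=34 S1=29 S2=15 S3=30 blocked=[]
Op 5: conn=23 S1=18 S2=15 S3=30 blocked=[]
Op 6: conn=14 S1=18 S2=6 S3=30 blocked=[]
Op 7: conn=-5 S1=-1 S2=6 S3=30 blocked=[1, 2, 3]
Op 8: conn=7 S1=-1 S2=6 S3=30 blocked=[1]
Op 9: conn=7 S1=-1 S2=6 S3=49 blocked=[1]

Answer: S1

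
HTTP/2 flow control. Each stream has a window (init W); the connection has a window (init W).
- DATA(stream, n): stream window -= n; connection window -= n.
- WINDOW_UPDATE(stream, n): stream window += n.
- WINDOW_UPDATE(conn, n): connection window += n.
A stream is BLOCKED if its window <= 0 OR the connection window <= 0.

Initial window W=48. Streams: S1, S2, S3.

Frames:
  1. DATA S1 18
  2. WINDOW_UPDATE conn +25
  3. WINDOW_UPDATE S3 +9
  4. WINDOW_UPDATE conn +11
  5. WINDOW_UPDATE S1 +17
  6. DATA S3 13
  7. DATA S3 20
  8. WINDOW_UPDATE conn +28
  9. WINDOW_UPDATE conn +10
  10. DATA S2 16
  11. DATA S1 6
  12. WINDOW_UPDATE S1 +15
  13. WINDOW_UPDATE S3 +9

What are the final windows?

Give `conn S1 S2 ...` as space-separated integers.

Op 1: conn=30 S1=30 S2=48 S3=48 blocked=[]
Op 2: conn=55 S1=30 S2=48 S3=48 blocked=[]
Op 3: conn=55 S1=30 S2=48 S3=57 blocked=[]
Op 4: conn=66 S1=30 S2=48 S3=57 blocked=[]
Op 5: conn=66 S1=47 S2=48 S3=57 blocked=[]
Op 6: conn=53 S1=47 S2=48 S3=44 blocked=[]
Op 7: conn=33 S1=47 S2=48 S3=24 blocked=[]
Op 8: conn=61 S1=47 S2=48 S3=24 blocked=[]
Op 9: conn=71 S1=47 S2=48 S3=24 blocked=[]
Op 10: conn=55 S1=47 S2=32 S3=24 blocked=[]
Op 11: conn=49 S1=41 S2=32 S3=24 blocked=[]
Op 12: conn=49 S1=56 S2=32 S3=24 blocked=[]
Op 13: conn=49 S1=56 S2=32 S3=33 blocked=[]

Answer: 49 56 32 33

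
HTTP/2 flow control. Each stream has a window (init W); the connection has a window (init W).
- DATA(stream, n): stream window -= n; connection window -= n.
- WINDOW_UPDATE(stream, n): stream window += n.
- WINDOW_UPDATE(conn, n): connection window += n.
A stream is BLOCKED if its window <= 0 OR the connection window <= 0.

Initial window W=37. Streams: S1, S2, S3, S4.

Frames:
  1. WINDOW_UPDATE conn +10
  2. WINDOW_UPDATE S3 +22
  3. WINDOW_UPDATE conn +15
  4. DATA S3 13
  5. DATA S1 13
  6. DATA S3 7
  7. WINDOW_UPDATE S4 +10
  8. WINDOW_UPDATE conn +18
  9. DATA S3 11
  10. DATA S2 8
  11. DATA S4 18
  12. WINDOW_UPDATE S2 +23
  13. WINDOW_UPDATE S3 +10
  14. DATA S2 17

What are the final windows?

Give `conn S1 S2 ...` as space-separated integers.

Answer: -7 24 35 38 29

Derivation:
Op 1: conn=47 S1=37 S2=37 S3=37 S4=37 blocked=[]
Op 2: conn=47 S1=37 S2=37 S3=59 S4=37 blocked=[]
Op 3: conn=62 S1=37 S2=37 S3=59 S4=37 blocked=[]
Op 4: conn=49 S1=37 S2=37 S3=46 S4=37 blocked=[]
Op 5: conn=36 S1=24 S2=37 S3=46 S4=37 blocked=[]
Op 6: conn=29 S1=24 S2=37 S3=39 S4=37 blocked=[]
Op 7: conn=29 S1=24 S2=37 S3=39 S4=47 blocked=[]
Op 8: conn=47 S1=24 S2=37 S3=39 S4=47 blocked=[]
Op 9: conn=36 S1=24 S2=37 S3=28 S4=47 blocked=[]
Op 10: conn=28 S1=24 S2=29 S3=28 S4=47 blocked=[]
Op 11: conn=10 S1=24 S2=29 S3=28 S4=29 blocked=[]
Op 12: conn=10 S1=24 S2=52 S3=28 S4=29 blocked=[]
Op 13: conn=10 S1=24 S2=52 S3=38 S4=29 blocked=[]
Op 14: conn=-7 S1=24 S2=35 S3=38 S4=29 blocked=[1, 2, 3, 4]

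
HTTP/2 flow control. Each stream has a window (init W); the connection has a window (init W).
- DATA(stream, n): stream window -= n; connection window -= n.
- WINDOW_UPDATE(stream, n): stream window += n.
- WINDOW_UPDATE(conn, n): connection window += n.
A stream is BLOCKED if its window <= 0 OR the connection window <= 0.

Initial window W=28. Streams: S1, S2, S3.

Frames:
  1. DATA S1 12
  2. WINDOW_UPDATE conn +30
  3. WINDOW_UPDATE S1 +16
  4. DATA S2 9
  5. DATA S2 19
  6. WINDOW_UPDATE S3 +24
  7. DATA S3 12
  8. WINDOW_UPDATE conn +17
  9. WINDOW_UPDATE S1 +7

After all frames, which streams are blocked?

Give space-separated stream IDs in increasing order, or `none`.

Answer: S2

Derivation:
Op 1: conn=16 S1=16 S2=28 S3=28 blocked=[]
Op 2: conn=46 S1=16 S2=28 S3=28 blocked=[]
Op 3: conn=46 S1=32 S2=28 S3=28 blocked=[]
Op 4: conn=37 S1=32 S2=19 S3=28 blocked=[]
Op 5: conn=18 S1=32 S2=0 S3=28 blocked=[2]
Op 6: conn=18 S1=32 S2=0 S3=52 blocked=[2]
Op 7: conn=6 S1=32 S2=0 S3=40 blocked=[2]
Op 8: conn=23 S1=32 S2=0 S3=40 blocked=[2]
Op 9: conn=23 S1=39 S2=0 S3=40 blocked=[2]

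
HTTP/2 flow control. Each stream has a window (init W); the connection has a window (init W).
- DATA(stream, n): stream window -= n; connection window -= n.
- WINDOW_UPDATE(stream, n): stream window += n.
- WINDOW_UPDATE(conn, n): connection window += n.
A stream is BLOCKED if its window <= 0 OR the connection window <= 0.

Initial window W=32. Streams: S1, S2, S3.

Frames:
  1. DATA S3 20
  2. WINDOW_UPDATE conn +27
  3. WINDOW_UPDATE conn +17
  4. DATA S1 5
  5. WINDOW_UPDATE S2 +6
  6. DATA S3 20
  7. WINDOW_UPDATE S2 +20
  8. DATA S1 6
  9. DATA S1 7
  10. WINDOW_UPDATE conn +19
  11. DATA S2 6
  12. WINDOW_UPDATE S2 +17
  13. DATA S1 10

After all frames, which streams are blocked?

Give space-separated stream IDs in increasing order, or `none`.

Answer: S3

Derivation:
Op 1: conn=12 S1=32 S2=32 S3=12 blocked=[]
Op 2: conn=39 S1=32 S2=32 S3=12 blocked=[]
Op 3: conn=56 S1=32 S2=32 S3=12 blocked=[]
Op 4: conn=51 S1=27 S2=32 S3=12 blocked=[]
Op 5: conn=51 S1=27 S2=38 S3=12 blocked=[]
Op 6: conn=31 S1=27 S2=38 S3=-8 blocked=[3]
Op 7: conn=31 S1=27 S2=58 S3=-8 blocked=[3]
Op 8: conn=25 S1=21 S2=58 S3=-8 blocked=[3]
Op 9: conn=18 S1=14 S2=58 S3=-8 blocked=[3]
Op 10: conn=37 S1=14 S2=58 S3=-8 blocked=[3]
Op 11: conn=31 S1=14 S2=52 S3=-8 blocked=[3]
Op 12: conn=31 S1=14 S2=69 S3=-8 blocked=[3]
Op 13: conn=21 S1=4 S2=69 S3=-8 blocked=[3]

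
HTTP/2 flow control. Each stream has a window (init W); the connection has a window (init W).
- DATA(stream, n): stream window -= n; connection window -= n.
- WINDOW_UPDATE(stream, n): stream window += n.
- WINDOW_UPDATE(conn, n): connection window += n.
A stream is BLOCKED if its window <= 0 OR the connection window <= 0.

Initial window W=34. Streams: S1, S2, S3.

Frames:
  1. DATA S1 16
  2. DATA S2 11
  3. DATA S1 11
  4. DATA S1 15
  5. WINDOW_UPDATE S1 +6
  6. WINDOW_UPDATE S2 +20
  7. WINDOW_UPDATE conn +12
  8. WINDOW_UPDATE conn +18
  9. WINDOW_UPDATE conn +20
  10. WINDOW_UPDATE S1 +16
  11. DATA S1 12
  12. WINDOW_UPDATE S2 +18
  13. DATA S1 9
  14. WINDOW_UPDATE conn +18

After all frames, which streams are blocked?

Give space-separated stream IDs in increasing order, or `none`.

Answer: S1

Derivation:
Op 1: conn=18 S1=18 S2=34 S3=34 blocked=[]
Op 2: conn=7 S1=18 S2=23 S3=34 blocked=[]
Op 3: conn=-4 S1=7 S2=23 S3=34 blocked=[1, 2, 3]
Op 4: conn=-19 S1=-8 S2=23 S3=34 blocked=[1, 2, 3]
Op 5: conn=-19 S1=-2 S2=23 S3=34 blocked=[1, 2, 3]
Op 6: conn=-19 S1=-2 S2=43 S3=34 blocked=[1, 2, 3]
Op 7: conn=-7 S1=-2 S2=43 S3=34 blocked=[1, 2, 3]
Op 8: conn=11 S1=-2 S2=43 S3=34 blocked=[1]
Op 9: conn=31 S1=-2 S2=43 S3=34 blocked=[1]
Op 10: conn=31 S1=14 S2=43 S3=34 blocked=[]
Op 11: conn=19 S1=2 S2=43 S3=34 blocked=[]
Op 12: conn=19 S1=2 S2=61 S3=34 blocked=[]
Op 13: conn=10 S1=-7 S2=61 S3=34 blocked=[1]
Op 14: conn=28 S1=-7 S2=61 S3=34 blocked=[1]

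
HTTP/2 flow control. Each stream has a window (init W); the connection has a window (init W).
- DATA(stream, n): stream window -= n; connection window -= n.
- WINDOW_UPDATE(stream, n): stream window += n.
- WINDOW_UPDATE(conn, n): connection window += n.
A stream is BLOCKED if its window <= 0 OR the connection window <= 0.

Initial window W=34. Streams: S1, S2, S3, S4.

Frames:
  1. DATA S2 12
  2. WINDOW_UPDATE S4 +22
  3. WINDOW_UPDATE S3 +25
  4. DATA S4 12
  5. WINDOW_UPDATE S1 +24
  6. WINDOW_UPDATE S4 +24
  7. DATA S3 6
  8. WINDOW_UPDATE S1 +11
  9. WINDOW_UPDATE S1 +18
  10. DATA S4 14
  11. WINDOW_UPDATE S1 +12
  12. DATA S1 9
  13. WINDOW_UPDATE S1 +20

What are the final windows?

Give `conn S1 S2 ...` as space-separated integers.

Answer: -19 110 22 53 54

Derivation:
Op 1: conn=22 S1=34 S2=22 S3=34 S4=34 blocked=[]
Op 2: conn=22 S1=34 S2=22 S3=34 S4=56 blocked=[]
Op 3: conn=22 S1=34 S2=22 S3=59 S4=56 blocked=[]
Op 4: conn=10 S1=34 S2=22 S3=59 S4=44 blocked=[]
Op 5: conn=10 S1=58 S2=22 S3=59 S4=44 blocked=[]
Op 6: conn=10 S1=58 S2=22 S3=59 S4=68 blocked=[]
Op 7: conn=4 S1=58 S2=22 S3=53 S4=68 blocked=[]
Op 8: conn=4 S1=69 S2=22 S3=53 S4=68 blocked=[]
Op 9: conn=4 S1=87 S2=22 S3=53 S4=68 blocked=[]
Op 10: conn=-10 S1=87 S2=22 S3=53 S4=54 blocked=[1, 2, 3, 4]
Op 11: conn=-10 S1=99 S2=22 S3=53 S4=54 blocked=[1, 2, 3, 4]
Op 12: conn=-19 S1=90 S2=22 S3=53 S4=54 blocked=[1, 2, 3, 4]
Op 13: conn=-19 S1=110 S2=22 S3=53 S4=54 blocked=[1, 2, 3, 4]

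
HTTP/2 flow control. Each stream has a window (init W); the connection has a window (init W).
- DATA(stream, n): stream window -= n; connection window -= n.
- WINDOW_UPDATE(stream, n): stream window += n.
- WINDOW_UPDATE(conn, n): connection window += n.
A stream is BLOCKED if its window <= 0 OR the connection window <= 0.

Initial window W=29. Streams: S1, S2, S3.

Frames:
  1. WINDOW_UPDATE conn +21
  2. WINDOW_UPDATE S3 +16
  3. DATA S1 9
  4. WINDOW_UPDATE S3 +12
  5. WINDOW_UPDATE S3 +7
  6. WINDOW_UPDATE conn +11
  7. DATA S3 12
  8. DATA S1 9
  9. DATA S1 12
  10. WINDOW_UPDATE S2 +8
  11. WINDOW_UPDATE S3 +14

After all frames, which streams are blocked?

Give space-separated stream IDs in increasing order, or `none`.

Answer: S1

Derivation:
Op 1: conn=50 S1=29 S2=29 S3=29 blocked=[]
Op 2: conn=50 S1=29 S2=29 S3=45 blocked=[]
Op 3: conn=41 S1=20 S2=29 S3=45 blocked=[]
Op 4: conn=41 S1=20 S2=29 S3=57 blocked=[]
Op 5: conn=41 S1=20 S2=29 S3=64 blocked=[]
Op 6: conn=52 S1=20 S2=29 S3=64 blocked=[]
Op 7: conn=40 S1=20 S2=29 S3=52 blocked=[]
Op 8: conn=31 S1=11 S2=29 S3=52 blocked=[]
Op 9: conn=19 S1=-1 S2=29 S3=52 blocked=[1]
Op 10: conn=19 S1=-1 S2=37 S3=52 blocked=[1]
Op 11: conn=19 S1=-1 S2=37 S3=66 blocked=[1]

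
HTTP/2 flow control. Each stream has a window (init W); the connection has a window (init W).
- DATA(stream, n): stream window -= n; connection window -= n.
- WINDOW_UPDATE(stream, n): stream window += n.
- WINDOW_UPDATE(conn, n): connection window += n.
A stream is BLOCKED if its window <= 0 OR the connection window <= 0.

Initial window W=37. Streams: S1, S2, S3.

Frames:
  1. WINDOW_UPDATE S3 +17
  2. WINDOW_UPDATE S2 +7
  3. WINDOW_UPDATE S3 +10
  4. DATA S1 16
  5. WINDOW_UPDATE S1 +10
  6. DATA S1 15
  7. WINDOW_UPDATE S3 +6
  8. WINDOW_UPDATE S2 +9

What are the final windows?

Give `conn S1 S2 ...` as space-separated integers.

Answer: 6 16 53 70

Derivation:
Op 1: conn=37 S1=37 S2=37 S3=54 blocked=[]
Op 2: conn=37 S1=37 S2=44 S3=54 blocked=[]
Op 3: conn=37 S1=37 S2=44 S3=64 blocked=[]
Op 4: conn=21 S1=21 S2=44 S3=64 blocked=[]
Op 5: conn=21 S1=31 S2=44 S3=64 blocked=[]
Op 6: conn=6 S1=16 S2=44 S3=64 blocked=[]
Op 7: conn=6 S1=16 S2=44 S3=70 blocked=[]
Op 8: conn=6 S1=16 S2=53 S3=70 blocked=[]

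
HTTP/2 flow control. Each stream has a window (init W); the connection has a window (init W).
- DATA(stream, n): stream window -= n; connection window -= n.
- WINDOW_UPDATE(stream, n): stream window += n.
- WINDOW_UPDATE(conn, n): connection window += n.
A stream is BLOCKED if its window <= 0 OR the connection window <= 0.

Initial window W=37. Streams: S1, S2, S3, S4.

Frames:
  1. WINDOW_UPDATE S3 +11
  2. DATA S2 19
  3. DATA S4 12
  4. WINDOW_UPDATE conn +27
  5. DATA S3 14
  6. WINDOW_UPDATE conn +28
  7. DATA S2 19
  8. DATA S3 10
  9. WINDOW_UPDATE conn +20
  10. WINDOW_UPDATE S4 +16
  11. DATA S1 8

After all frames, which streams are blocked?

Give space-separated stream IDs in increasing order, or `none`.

Answer: S2

Derivation:
Op 1: conn=37 S1=37 S2=37 S3=48 S4=37 blocked=[]
Op 2: conn=18 S1=37 S2=18 S3=48 S4=37 blocked=[]
Op 3: conn=6 S1=37 S2=18 S3=48 S4=25 blocked=[]
Op 4: conn=33 S1=37 S2=18 S3=48 S4=25 blocked=[]
Op 5: conn=19 S1=37 S2=18 S3=34 S4=25 blocked=[]
Op 6: conn=47 S1=37 S2=18 S3=34 S4=25 blocked=[]
Op 7: conn=28 S1=37 S2=-1 S3=34 S4=25 blocked=[2]
Op 8: conn=18 S1=37 S2=-1 S3=24 S4=25 blocked=[2]
Op 9: conn=38 S1=37 S2=-1 S3=24 S4=25 blocked=[2]
Op 10: conn=38 S1=37 S2=-1 S3=24 S4=41 blocked=[2]
Op 11: conn=30 S1=29 S2=-1 S3=24 S4=41 blocked=[2]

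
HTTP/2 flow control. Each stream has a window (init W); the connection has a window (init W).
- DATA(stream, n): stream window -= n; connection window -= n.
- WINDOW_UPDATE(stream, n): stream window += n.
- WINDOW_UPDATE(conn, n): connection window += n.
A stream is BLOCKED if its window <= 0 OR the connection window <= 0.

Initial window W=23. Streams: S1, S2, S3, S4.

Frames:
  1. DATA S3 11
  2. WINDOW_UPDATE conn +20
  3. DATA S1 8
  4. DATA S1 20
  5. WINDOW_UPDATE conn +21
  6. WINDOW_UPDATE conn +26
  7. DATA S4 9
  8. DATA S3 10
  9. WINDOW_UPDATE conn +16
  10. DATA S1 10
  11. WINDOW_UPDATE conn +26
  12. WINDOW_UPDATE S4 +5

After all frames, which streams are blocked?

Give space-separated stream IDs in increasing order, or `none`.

Op 1: conn=12 S1=23 S2=23 S3=12 S4=23 blocked=[]
Op 2: conn=32 S1=23 S2=23 S3=12 S4=23 blocked=[]
Op 3: conn=24 S1=15 S2=23 S3=12 S4=23 blocked=[]
Op 4: conn=4 S1=-5 S2=23 S3=12 S4=23 blocked=[1]
Op 5: conn=25 S1=-5 S2=23 S3=12 S4=23 blocked=[1]
Op 6: conn=51 S1=-5 S2=23 S3=12 S4=23 blocked=[1]
Op 7: conn=42 S1=-5 S2=23 S3=12 S4=14 blocked=[1]
Op 8: conn=32 S1=-5 S2=23 S3=2 S4=14 blocked=[1]
Op 9: conn=48 S1=-5 S2=23 S3=2 S4=14 blocked=[1]
Op 10: conn=38 S1=-15 S2=23 S3=2 S4=14 blocked=[1]
Op 11: conn=64 S1=-15 S2=23 S3=2 S4=14 blocked=[1]
Op 12: conn=64 S1=-15 S2=23 S3=2 S4=19 blocked=[1]

Answer: S1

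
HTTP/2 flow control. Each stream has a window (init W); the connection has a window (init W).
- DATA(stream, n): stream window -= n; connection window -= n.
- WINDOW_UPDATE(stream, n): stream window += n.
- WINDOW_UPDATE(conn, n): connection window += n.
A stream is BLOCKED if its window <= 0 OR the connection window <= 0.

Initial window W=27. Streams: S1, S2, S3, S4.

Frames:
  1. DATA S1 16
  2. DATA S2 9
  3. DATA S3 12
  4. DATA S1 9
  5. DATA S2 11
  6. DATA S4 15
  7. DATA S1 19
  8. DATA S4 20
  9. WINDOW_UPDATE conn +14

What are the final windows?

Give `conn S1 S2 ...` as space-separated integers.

Op 1: conn=11 S1=11 S2=27 S3=27 S4=27 blocked=[]
Op 2: conn=2 S1=11 S2=18 S3=27 S4=27 blocked=[]
Op 3: conn=-10 S1=11 S2=18 S3=15 S4=27 blocked=[1, 2, 3, 4]
Op 4: conn=-19 S1=2 S2=18 S3=15 S4=27 blocked=[1, 2, 3, 4]
Op 5: conn=-30 S1=2 S2=7 S3=15 S4=27 blocked=[1, 2, 3, 4]
Op 6: conn=-45 S1=2 S2=7 S3=15 S4=12 blocked=[1, 2, 3, 4]
Op 7: conn=-64 S1=-17 S2=7 S3=15 S4=12 blocked=[1, 2, 3, 4]
Op 8: conn=-84 S1=-17 S2=7 S3=15 S4=-8 blocked=[1, 2, 3, 4]
Op 9: conn=-70 S1=-17 S2=7 S3=15 S4=-8 blocked=[1, 2, 3, 4]

Answer: -70 -17 7 15 -8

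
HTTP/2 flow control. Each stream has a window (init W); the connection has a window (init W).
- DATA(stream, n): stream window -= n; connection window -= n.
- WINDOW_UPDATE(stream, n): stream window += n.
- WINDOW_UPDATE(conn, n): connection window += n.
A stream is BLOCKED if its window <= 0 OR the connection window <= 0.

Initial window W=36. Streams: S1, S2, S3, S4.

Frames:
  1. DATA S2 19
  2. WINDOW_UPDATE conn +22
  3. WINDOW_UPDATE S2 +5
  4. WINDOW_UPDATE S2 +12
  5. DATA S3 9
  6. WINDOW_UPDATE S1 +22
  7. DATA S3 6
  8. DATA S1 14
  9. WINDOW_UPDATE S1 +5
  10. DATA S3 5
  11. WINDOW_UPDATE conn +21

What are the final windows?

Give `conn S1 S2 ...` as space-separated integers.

Op 1: conn=17 S1=36 S2=17 S3=36 S4=36 blocked=[]
Op 2: conn=39 S1=36 S2=17 S3=36 S4=36 blocked=[]
Op 3: conn=39 S1=36 S2=22 S3=36 S4=36 blocked=[]
Op 4: conn=39 S1=36 S2=34 S3=36 S4=36 blocked=[]
Op 5: conn=30 S1=36 S2=34 S3=27 S4=36 blocked=[]
Op 6: conn=30 S1=58 S2=34 S3=27 S4=36 blocked=[]
Op 7: conn=24 S1=58 S2=34 S3=21 S4=36 blocked=[]
Op 8: conn=10 S1=44 S2=34 S3=21 S4=36 blocked=[]
Op 9: conn=10 S1=49 S2=34 S3=21 S4=36 blocked=[]
Op 10: conn=5 S1=49 S2=34 S3=16 S4=36 blocked=[]
Op 11: conn=26 S1=49 S2=34 S3=16 S4=36 blocked=[]

Answer: 26 49 34 16 36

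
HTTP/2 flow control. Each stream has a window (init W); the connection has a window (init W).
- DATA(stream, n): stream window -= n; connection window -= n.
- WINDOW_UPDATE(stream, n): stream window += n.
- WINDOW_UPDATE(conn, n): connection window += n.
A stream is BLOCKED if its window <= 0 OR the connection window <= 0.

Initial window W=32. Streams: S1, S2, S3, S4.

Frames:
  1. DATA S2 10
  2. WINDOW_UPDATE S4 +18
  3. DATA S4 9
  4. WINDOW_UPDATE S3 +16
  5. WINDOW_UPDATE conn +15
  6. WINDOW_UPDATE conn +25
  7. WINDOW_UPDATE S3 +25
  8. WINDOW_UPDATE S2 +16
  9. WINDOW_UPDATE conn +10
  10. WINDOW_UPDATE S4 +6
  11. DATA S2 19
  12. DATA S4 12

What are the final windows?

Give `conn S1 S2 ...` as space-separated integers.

Op 1: conn=22 S1=32 S2=22 S3=32 S4=32 blocked=[]
Op 2: conn=22 S1=32 S2=22 S3=32 S4=50 blocked=[]
Op 3: conn=13 S1=32 S2=22 S3=32 S4=41 blocked=[]
Op 4: conn=13 S1=32 S2=22 S3=48 S4=41 blocked=[]
Op 5: conn=28 S1=32 S2=22 S3=48 S4=41 blocked=[]
Op 6: conn=53 S1=32 S2=22 S3=48 S4=41 blocked=[]
Op 7: conn=53 S1=32 S2=22 S3=73 S4=41 blocked=[]
Op 8: conn=53 S1=32 S2=38 S3=73 S4=41 blocked=[]
Op 9: conn=63 S1=32 S2=38 S3=73 S4=41 blocked=[]
Op 10: conn=63 S1=32 S2=38 S3=73 S4=47 blocked=[]
Op 11: conn=44 S1=32 S2=19 S3=73 S4=47 blocked=[]
Op 12: conn=32 S1=32 S2=19 S3=73 S4=35 blocked=[]

Answer: 32 32 19 73 35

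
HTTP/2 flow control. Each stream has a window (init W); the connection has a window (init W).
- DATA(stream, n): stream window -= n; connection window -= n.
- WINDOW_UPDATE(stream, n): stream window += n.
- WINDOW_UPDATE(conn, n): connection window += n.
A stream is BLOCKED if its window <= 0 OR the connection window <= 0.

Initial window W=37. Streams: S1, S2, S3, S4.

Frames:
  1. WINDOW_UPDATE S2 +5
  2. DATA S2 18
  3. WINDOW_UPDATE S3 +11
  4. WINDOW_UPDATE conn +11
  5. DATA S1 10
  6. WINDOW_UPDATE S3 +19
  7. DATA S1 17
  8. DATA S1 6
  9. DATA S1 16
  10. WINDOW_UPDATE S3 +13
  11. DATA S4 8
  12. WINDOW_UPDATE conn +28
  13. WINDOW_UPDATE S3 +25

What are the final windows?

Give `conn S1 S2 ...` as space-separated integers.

Answer: 1 -12 24 105 29

Derivation:
Op 1: conn=37 S1=37 S2=42 S3=37 S4=37 blocked=[]
Op 2: conn=19 S1=37 S2=24 S3=37 S4=37 blocked=[]
Op 3: conn=19 S1=37 S2=24 S3=48 S4=37 blocked=[]
Op 4: conn=30 S1=37 S2=24 S3=48 S4=37 blocked=[]
Op 5: conn=20 S1=27 S2=24 S3=48 S4=37 blocked=[]
Op 6: conn=20 S1=27 S2=24 S3=67 S4=37 blocked=[]
Op 7: conn=3 S1=10 S2=24 S3=67 S4=37 blocked=[]
Op 8: conn=-3 S1=4 S2=24 S3=67 S4=37 blocked=[1, 2, 3, 4]
Op 9: conn=-19 S1=-12 S2=24 S3=67 S4=37 blocked=[1, 2, 3, 4]
Op 10: conn=-19 S1=-12 S2=24 S3=80 S4=37 blocked=[1, 2, 3, 4]
Op 11: conn=-27 S1=-12 S2=24 S3=80 S4=29 blocked=[1, 2, 3, 4]
Op 12: conn=1 S1=-12 S2=24 S3=80 S4=29 blocked=[1]
Op 13: conn=1 S1=-12 S2=24 S3=105 S4=29 blocked=[1]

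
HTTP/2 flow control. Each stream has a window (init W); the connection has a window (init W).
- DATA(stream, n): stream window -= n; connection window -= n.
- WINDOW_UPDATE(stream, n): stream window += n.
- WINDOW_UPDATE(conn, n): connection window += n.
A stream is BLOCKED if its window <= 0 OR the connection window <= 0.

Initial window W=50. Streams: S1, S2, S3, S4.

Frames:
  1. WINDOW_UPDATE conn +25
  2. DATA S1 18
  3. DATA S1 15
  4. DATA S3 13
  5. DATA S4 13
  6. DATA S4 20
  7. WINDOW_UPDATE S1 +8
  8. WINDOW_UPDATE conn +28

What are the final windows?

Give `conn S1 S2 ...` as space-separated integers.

Op 1: conn=75 S1=50 S2=50 S3=50 S4=50 blocked=[]
Op 2: conn=57 S1=32 S2=50 S3=50 S4=50 blocked=[]
Op 3: conn=42 S1=17 S2=50 S3=50 S4=50 blocked=[]
Op 4: conn=29 S1=17 S2=50 S3=37 S4=50 blocked=[]
Op 5: conn=16 S1=17 S2=50 S3=37 S4=37 blocked=[]
Op 6: conn=-4 S1=17 S2=50 S3=37 S4=17 blocked=[1, 2, 3, 4]
Op 7: conn=-4 S1=25 S2=50 S3=37 S4=17 blocked=[1, 2, 3, 4]
Op 8: conn=24 S1=25 S2=50 S3=37 S4=17 blocked=[]

Answer: 24 25 50 37 17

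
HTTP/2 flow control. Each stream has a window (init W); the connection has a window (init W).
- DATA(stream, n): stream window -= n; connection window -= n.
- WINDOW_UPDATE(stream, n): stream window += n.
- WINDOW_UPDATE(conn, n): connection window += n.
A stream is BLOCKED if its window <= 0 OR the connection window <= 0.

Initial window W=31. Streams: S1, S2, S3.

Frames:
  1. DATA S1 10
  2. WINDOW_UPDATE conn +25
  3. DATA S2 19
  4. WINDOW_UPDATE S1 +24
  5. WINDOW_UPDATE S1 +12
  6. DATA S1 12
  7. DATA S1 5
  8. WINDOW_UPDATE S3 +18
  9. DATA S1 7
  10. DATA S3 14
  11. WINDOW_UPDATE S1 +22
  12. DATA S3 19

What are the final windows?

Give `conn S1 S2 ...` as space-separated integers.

Op 1: conn=21 S1=21 S2=31 S3=31 blocked=[]
Op 2: conn=46 S1=21 S2=31 S3=31 blocked=[]
Op 3: conn=27 S1=21 S2=12 S3=31 blocked=[]
Op 4: conn=27 S1=45 S2=12 S3=31 blocked=[]
Op 5: conn=27 S1=57 S2=12 S3=31 blocked=[]
Op 6: conn=15 S1=45 S2=12 S3=31 blocked=[]
Op 7: conn=10 S1=40 S2=12 S3=31 blocked=[]
Op 8: conn=10 S1=40 S2=12 S3=49 blocked=[]
Op 9: conn=3 S1=33 S2=12 S3=49 blocked=[]
Op 10: conn=-11 S1=33 S2=12 S3=35 blocked=[1, 2, 3]
Op 11: conn=-11 S1=55 S2=12 S3=35 blocked=[1, 2, 3]
Op 12: conn=-30 S1=55 S2=12 S3=16 blocked=[1, 2, 3]

Answer: -30 55 12 16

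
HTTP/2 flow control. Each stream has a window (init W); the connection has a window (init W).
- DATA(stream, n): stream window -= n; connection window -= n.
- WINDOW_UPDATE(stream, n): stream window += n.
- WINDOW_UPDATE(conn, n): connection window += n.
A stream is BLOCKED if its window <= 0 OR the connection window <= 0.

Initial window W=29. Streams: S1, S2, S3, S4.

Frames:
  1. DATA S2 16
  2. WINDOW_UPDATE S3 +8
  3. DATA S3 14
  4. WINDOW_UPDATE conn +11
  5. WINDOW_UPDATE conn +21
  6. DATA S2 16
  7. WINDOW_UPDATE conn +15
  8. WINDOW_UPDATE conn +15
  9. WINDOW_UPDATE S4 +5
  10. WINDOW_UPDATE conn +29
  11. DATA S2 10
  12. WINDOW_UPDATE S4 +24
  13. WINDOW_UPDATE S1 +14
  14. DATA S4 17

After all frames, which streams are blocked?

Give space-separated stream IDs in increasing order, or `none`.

Answer: S2

Derivation:
Op 1: conn=13 S1=29 S2=13 S3=29 S4=29 blocked=[]
Op 2: conn=13 S1=29 S2=13 S3=37 S4=29 blocked=[]
Op 3: conn=-1 S1=29 S2=13 S3=23 S4=29 blocked=[1, 2, 3, 4]
Op 4: conn=10 S1=29 S2=13 S3=23 S4=29 blocked=[]
Op 5: conn=31 S1=29 S2=13 S3=23 S4=29 blocked=[]
Op 6: conn=15 S1=29 S2=-3 S3=23 S4=29 blocked=[2]
Op 7: conn=30 S1=29 S2=-3 S3=23 S4=29 blocked=[2]
Op 8: conn=45 S1=29 S2=-3 S3=23 S4=29 blocked=[2]
Op 9: conn=45 S1=29 S2=-3 S3=23 S4=34 blocked=[2]
Op 10: conn=74 S1=29 S2=-3 S3=23 S4=34 blocked=[2]
Op 11: conn=64 S1=29 S2=-13 S3=23 S4=34 blocked=[2]
Op 12: conn=64 S1=29 S2=-13 S3=23 S4=58 blocked=[2]
Op 13: conn=64 S1=43 S2=-13 S3=23 S4=58 blocked=[2]
Op 14: conn=47 S1=43 S2=-13 S3=23 S4=41 blocked=[2]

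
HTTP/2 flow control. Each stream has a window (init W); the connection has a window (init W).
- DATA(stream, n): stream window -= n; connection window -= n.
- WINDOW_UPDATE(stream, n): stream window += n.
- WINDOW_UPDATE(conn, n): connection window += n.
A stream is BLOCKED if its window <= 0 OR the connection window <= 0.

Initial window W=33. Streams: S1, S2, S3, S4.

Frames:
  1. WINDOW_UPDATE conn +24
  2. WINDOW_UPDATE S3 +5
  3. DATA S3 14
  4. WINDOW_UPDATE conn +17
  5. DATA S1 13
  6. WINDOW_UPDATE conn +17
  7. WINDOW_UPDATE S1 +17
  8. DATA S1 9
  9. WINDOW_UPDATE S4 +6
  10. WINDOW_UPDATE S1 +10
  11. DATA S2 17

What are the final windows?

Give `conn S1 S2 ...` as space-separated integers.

Op 1: conn=57 S1=33 S2=33 S3=33 S4=33 blocked=[]
Op 2: conn=57 S1=33 S2=33 S3=38 S4=33 blocked=[]
Op 3: conn=43 S1=33 S2=33 S3=24 S4=33 blocked=[]
Op 4: conn=60 S1=33 S2=33 S3=24 S4=33 blocked=[]
Op 5: conn=47 S1=20 S2=33 S3=24 S4=33 blocked=[]
Op 6: conn=64 S1=20 S2=33 S3=24 S4=33 blocked=[]
Op 7: conn=64 S1=37 S2=33 S3=24 S4=33 blocked=[]
Op 8: conn=55 S1=28 S2=33 S3=24 S4=33 blocked=[]
Op 9: conn=55 S1=28 S2=33 S3=24 S4=39 blocked=[]
Op 10: conn=55 S1=38 S2=33 S3=24 S4=39 blocked=[]
Op 11: conn=38 S1=38 S2=16 S3=24 S4=39 blocked=[]

Answer: 38 38 16 24 39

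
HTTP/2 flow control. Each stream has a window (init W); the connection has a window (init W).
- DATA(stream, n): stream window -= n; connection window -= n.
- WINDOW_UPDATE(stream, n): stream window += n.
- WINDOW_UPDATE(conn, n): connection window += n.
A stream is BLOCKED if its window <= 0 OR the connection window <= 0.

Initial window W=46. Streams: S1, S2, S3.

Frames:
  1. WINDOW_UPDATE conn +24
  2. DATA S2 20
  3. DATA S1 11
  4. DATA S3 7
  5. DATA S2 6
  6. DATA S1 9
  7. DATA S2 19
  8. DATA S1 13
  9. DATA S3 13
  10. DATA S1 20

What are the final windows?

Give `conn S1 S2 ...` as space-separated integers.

Op 1: conn=70 S1=46 S2=46 S3=46 blocked=[]
Op 2: conn=50 S1=46 S2=26 S3=46 blocked=[]
Op 3: conn=39 S1=35 S2=26 S3=46 blocked=[]
Op 4: conn=32 S1=35 S2=26 S3=39 blocked=[]
Op 5: conn=26 S1=35 S2=20 S3=39 blocked=[]
Op 6: conn=17 S1=26 S2=20 S3=39 blocked=[]
Op 7: conn=-2 S1=26 S2=1 S3=39 blocked=[1, 2, 3]
Op 8: conn=-15 S1=13 S2=1 S3=39 blocked=[1, 2, 3]
Op 9: conn=-28 S1=13 S2=1 S3=26 blocked=[1, 2, 3]
Op 10: conn=-48 S1=-7 S2=1 S3=26 blocked=[1, 2, 3]

Answer: -48 -7 1 26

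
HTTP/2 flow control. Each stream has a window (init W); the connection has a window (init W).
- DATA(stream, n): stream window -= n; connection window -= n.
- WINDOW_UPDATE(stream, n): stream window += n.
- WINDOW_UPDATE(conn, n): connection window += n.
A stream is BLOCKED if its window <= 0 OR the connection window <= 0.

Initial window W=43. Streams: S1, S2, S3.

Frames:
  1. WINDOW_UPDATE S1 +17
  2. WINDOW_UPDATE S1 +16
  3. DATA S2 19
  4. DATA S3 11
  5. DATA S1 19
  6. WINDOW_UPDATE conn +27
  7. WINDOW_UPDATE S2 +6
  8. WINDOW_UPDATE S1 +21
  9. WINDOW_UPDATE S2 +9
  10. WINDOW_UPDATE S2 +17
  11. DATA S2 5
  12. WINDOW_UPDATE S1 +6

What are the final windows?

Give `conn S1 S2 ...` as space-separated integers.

Op 1: conn=43 S1=60 S2=43 S3=43 blocked=[]
Op 2: conn=43 S1=76 S2=43 S3=43 blocked=[]
Op 3: conn=24 S1=76 S2=24 S3=43 blocked=[]
Op 4: conn=13 S1=76 S2=24 S3=32 blocked=[]
Op 5: conn=-6 S1=57 S2=24 S3=32 blocked=[1, 2, 3]
Op 6: conn=21 S1=57 S2=24 S3=32 blocked=[]
Op 7: conn=21 S1=57 S2=30 S3=32 blocked=[]
Op 8: conn=21 S1=78 S2=30 S3=32 blocked=[]
Op 9: conn=21 S1=78 S2=39 S3=32 blocked=[]
Op 10: conn=21 S1=78 S2=56 S3=32 blocked=[]
Op 11: conn=16 S1=78 S2=51 S3=32 blocked=[]
Op 12: conn=16 S1=84 S2=51 S3=32 blocked=[]

Answer: 16 84 51 32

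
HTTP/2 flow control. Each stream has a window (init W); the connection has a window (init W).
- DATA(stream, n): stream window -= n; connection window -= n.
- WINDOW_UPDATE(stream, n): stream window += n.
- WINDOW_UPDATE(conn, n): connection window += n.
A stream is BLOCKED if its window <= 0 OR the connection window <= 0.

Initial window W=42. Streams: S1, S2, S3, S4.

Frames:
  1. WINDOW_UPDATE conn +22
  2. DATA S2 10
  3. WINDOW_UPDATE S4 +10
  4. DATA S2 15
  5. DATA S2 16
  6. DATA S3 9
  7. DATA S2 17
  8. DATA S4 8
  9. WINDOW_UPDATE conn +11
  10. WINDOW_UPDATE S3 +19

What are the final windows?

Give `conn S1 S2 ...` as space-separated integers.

Op 1: conn=64 S1=42 S2=42 S3=42 S4=42 blocked=[]
Op 2: conn=54 S1=42 S2=32 S3=42 S4=42 blocked=[]
Op 3: conn=54 S1=42 S2=32 S3=42 S4=52 blocked=[]
Op 4: conn=39 S1=42 S2=17 S3=42 S4=52 blocked=[]
Op 5: conn=23 S1=42 S2=1 S3=42 S4=52 blocked=[]
Op 6: conn=14 S1=42 S2=1 S3=33 S4=52 blocked=[]
Op 7: conn=-3 S1=42 S2=-16 S3=33 S4=52 blocked=[1, 2, 3, 4]
Op 8: conn=-11 S1=42 S2=-16 S3=33 S4=44 blocked=[1, 2, 3, 4]
Op 9: conn=0 S1=42 S2=-16 S3=33 S4=44 blocked=[1, 2, 3, 4]
Op 10: conn=0 S1=42 S2=-16 S3=52 S4=44 blocked=[1, 2, 3, 4]

Answer: 0 42 -16 52 44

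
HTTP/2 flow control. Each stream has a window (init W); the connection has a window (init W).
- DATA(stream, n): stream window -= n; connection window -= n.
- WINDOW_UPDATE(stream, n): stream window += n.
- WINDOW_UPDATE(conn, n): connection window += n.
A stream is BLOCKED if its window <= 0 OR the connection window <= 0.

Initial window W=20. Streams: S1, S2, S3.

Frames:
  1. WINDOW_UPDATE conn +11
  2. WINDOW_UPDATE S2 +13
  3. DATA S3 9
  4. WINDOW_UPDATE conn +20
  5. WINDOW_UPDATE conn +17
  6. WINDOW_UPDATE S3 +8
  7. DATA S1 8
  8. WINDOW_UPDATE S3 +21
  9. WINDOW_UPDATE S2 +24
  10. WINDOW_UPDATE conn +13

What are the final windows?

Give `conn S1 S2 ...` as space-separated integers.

Answer: 64 12 57 40

Derivation:
Op 1: conn=31 S1=20 S2=20 S3=20 blocked=[]
Op 2: conn=31 S1=20 S2=33 S3=20 blocked=[]
Op 3: conn=22 S1=20 S2=33 S3=11 blocked=[]
Op 4: conn=42 S1=20 S2=33 S3=11 blocked=[]
Op 5: conn=59 S1=20 S2=33 S3=11 blocked=[]
Op 6: conn=59 S1=20 S2=33 S3=19 blocked=[]
Op 7: conn=51 S1=12 S2=33 S3=19 blocked=[]
Op 8: conn=51 S1=12 S2=33 S3=40 blocked=[]
Op 9: conn=51 S1=12 S2=57 S3=40 blocked=[]
Op 10: conn=64 S1=12 S2=57 S3=40 blocked=[]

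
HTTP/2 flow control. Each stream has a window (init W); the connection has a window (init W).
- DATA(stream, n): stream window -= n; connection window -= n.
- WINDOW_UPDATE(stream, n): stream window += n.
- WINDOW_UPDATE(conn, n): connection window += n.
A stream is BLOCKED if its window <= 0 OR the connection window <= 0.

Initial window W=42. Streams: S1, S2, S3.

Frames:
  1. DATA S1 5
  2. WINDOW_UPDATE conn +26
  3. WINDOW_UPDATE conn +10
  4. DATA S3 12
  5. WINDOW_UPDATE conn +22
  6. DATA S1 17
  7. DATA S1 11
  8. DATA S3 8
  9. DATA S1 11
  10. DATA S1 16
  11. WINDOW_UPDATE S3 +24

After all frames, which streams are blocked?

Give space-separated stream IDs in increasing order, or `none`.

Op 1: conn=37 S1=37 S2=42 S3=42 blocked=[]
Op 2: conn=63 S1=37 S2=42 S3=42 blocked=[]
Op 3: conn=73 S1=37 S2=42 S3=42 blocked=[]
Op 4: conn=61 S1=37 S2=42 S3=30 blocked=[]
Op 5: conn=83 S1=37 S2=42 S3=30 blocked=[]
Op 6: conn=66 S1=20 S2=42 S3=30 blocked=[]
Op 7: conn=55 S1=9 S2=42 S3=30 blocked=[]
Op 8: conn=47 S1=9 S2=42 S3=22 blocked=[]
Op 9: conn=36 S1=-2 S2=42 S3=22 blocked=[1]
Op 10: conn=20 S1=-18 S2=42 S3=22 blocked=[1]
Op 11: conn=20 S1=-18 S2=42 S3=46 blocked=[1]

Answer: S1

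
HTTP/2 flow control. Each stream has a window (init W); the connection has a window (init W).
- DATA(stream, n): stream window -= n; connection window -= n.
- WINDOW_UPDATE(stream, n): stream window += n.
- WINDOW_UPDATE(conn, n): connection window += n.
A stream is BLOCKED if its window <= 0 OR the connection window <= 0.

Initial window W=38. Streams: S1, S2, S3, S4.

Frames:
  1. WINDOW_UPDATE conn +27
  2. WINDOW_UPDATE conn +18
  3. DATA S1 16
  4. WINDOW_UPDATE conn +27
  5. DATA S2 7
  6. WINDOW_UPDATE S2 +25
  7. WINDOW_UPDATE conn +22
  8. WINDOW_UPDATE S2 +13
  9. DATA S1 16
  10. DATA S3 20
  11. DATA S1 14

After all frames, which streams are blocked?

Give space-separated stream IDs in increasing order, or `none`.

Op 1: conn=65 S1=38 S2=38 S3=38 S4=38 blocked=[]
Op 2: conn=83 S1=38 S2=38 S3=38 S4=38 blocked=[]
Op 3: conn=67 S1=22 S2=38 S3=38 S4=38 blocked=[]
Op 4: conn=94 S1=22 S2=38 S3=38 S4=38 blocked=[]
Op 5: conn=87 S1=22 S2=31 S3=38 S4=38 blocked=[]
Op 6: conn=87 S1=22 S2=56 S3=38 S4=38 blocked=[]
Op 7: conn=109 S1=22 S2=56 S3=38 S4=38 blocked=[]
Op 8: conn=109 S1=22 S2=69 S3=38 S4=38 blocked=[]
Op 9: conn=93 S1=6 S2=69 S3=38 S4=38 blocked=[]
Op 10: conn=73 S1=6 S2=69 S3=18 S4=38 blocked=[]
Op 11: conn=59 S1=-8 S2=69 S3=18 S4=38 blocked=[1]

Answer: S1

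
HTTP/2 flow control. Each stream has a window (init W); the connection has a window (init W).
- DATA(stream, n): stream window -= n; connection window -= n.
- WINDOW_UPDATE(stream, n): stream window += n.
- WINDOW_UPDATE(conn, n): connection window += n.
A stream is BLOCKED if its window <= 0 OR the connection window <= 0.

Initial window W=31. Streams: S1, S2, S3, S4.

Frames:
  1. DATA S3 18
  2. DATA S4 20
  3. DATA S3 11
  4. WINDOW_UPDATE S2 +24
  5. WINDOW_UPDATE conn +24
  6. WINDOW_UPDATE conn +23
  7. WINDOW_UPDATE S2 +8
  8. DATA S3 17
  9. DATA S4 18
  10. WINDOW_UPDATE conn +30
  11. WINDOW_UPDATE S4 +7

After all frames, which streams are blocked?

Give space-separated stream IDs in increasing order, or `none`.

Answer: S3 S4

Derivation:
Op 1: conn=13 S1=31 S2=31 S3=13 S4=31 blocked=[]
Op 2: conn=-7 S1=31 S2=31 S3=13 S4=11 blocked=[1, 2, 3, 4]
Op 3: conn=-18 S1=31 S2=31 S3=2 S4=11 blocked=[1, 2, 3, 4]
Op 4: conn=-18 S1=31 S2=55 S3=2 S4=11 blocked=[1, 2, 3, 4]
Op 5: conn=6 S1=31 S2=55 S3=2 S4=11 blocked=[]
Op 6: conn=29 S1=31 S2=55 S3=2 S4=11 blocked=[]
Op 7: conn=29 S1=31 S2=63 S3=2 S4=11 blocked=[]
Op 8: conn=12 S1=31 S2=63 S3=-15 S4=11 blocked=[3]
Op 9: conn=-6 S1=31 S2=63 S3=-15 S4=-7 blocked=[1, 2, 3, 4]
Op 10: conn=24 S1=31 S2=63 S3=-15 S4=-7 blocked=[3, 4]
Op 11: conn=24 S1=31 S2=63 S3=-15 S4=0 blocked=[3, 4]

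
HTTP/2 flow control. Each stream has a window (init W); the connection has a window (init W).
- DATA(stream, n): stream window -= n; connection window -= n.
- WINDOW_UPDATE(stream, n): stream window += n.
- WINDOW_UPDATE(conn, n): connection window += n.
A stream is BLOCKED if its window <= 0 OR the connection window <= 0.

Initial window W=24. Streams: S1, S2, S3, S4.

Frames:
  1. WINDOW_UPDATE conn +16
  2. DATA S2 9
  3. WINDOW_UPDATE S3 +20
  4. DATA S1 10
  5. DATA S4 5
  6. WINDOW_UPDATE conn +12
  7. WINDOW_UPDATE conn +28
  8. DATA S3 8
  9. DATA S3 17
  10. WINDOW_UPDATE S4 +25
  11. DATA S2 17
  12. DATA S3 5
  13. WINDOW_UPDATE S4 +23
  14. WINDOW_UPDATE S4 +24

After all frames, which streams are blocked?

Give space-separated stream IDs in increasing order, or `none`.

Op 1: conn=40 S1=24 S2=24 S3=24 S4=24 blocked=[]
Op 2: conn=31 S1=24 S2=15 S3=24 S4=24 blocked=[]
Op 3: conn=31 S1=24 S2=15 S3=44 S4=24 blocked=[]
Op 4: conn=21 S1=14 S2=15 S3=44 S4=24 blocked=[]
Op 5: conn=16 S1=14 S2=15 S3=44 S4=19 blocked=[]
Op 6: conn=28 S1=14 S2=15 S3=44 S4=19 blocked=[]
Op 7: conn=56 S1=14 S2=15 S3=44 S4=19 blocked=[]
Op 8: conn=48 S1=14 S2=15 S3=36 S4=19 blocked=[]
Op 9: conn=31 S1=14 S2=15 S3=19 S4=19 blocked=[]
Op 10: conn=31 S1=14 S2=15 S3=19 S4=44 blocked=[]
Op 11: conn=14 S1=14 S2=-2 S3=19 S4=44 blocked=[2]
Op 12: conn=9 S1=14 S2=-2 S3=14 S4=44 blocked=[2]
Op 13: conn=9 S1=14 S2=-2 S3=14 S4=67 blocked=[2]
Op 14: conn=9 S1=14 S2=-2 S3=14 S4=91 blocked=[2]

Answer: S2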